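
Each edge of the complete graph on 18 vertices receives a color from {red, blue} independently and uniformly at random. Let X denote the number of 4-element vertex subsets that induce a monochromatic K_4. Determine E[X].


Let X = Σ_S X_S over the C(18, 4) = 3060 subsets S of size 4, where X_S = 1 if the K_4 on S is monochromatic.
For a fixed S, the K_4 on S has C(4, 2) = 6 edges. P[all 6 edges red] = (1/2)^6, and likewise for blue, so P[monochromatic] = 2·(1/2)^6 = 2^{1 − 6} = 1/32.
Summing: E[X] = C(18, 4) · 2^{1 − 6} = 3060 · 1/32 = 765/8.
Numerically: E[X] ≈ 95.62500.

E[X] = C(18,4)·2^(1−C(4,2)) = 765/8 ≈ 95.62500.


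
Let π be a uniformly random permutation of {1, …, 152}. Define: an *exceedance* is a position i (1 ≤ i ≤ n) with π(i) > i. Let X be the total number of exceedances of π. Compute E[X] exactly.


Write X = Σ_{i=1}^{152} X_i, where X_i = 1_{π(i) > i}.
For each fixed i, π(i) is uniform over {1, …, 152} (marginal of a uniform permutation), so P[π(i) > i] = (n − i)/n. Summing: Σ_{i=1}^{152} (n − i)/n = (0 + 1 + … + 151)/152 = 152(152 − 1)/(2·152) = (152 − 1)/2.
Hence E[X] = Σ_{i=1}^{152} (152 − i)/152 = 151/2 ≈ 75.50000.

E[X] = 151/2 = 75.50000.


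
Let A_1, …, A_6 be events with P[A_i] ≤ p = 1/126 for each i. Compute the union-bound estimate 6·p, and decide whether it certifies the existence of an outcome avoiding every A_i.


Union bound: P[∪_{i=1}^{6} A_i] ≤ Σ_i P[A_i] ≤ 6·p = 6·(1/126) = 1/21.
Numerically: 1/21 ≈ 0.0476190.
Is 1/21 < 1? YES.
Since P[∪ A_i] ≤ 1/21 < 1, the complement has P[∩ A_i^c] ≥ 1 − 1/21 = 20/21 > 0, so some outcome avoids every A_i.

6·p = 1/21 ≈ 0.0476190; existence CERTIFIED by the union bound.


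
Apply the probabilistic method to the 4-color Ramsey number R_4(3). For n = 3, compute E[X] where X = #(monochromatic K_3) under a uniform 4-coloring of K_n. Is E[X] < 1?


E[X] = C(3, 3) · 4^{1 − 3} = 1 · 4^{−2} = 1/16.
As a reduced fraction: E[X] = 1/16 ≈ 0.062500.
Is E[X] < 1? YES.
Since E[X] < 1, there exists a 4-coloring of K_{3} with no monochromatic K_3; hence R_4(3) > 3.

E[X] = 1/16 ≈ 0.062500; E[X] < 1, so R_4(3) > 3.


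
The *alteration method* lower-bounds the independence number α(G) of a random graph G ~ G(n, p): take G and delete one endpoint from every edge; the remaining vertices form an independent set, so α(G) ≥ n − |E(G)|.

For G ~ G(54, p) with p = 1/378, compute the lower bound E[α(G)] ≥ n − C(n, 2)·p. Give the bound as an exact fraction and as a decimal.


E[|E(G)|] = C(54, 2)·p = 1431 · (1/378) = 53/14.
E[α(G)] ≥ n − E[|E(G)|] = 54 − 53/14 = 703/14.
Numerically: ≈ 50.214286.
(This is only a lower bound; the true E[α(G)] may be larger.)

E[α(G)] ≥ 703/14 ≈ 50.214286.


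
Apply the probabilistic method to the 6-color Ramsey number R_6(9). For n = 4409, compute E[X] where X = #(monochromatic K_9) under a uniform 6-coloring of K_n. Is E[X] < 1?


E[X] = C(4409, 9) · 6^{1 − 36} = 1720875732988608787686577131 · 6^{−35} = 1720875732988608787686577131/1719070799748422591028658176.
As a reduced fraction: E[X] = 573625244329536262562192377/573023599916140863676219392 ≈ 1.0010499.
Is E[X] < 1? NO.
Since E[X] ≥ 1, the first-moment bound is inconclusive at n = 4409; it does NOT by itself certify R_6(9) > 4409.

E[X] = 573625244329536262562192377/573023599916140863676219392 ≈ 1.0010499; E[X] ≥ 1; first-moment method inconclusive here.


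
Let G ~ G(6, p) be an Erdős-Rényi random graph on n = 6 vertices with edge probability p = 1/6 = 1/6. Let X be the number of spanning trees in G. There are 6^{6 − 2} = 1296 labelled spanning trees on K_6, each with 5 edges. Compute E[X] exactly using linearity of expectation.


K_6 has 6^{6 − 2} = 1296 labelled spanning trees.
For each such spanning tree H, let X_H = 1 if all 5 edges of H are present in G. Then P[X_H = 1] = p^{5} = (1/6)^{5} = 1/7776.
By linearity of expectation: E[X] = Σ_H E[X_H] = 1296 · p^{5} = 1296 · 1/7776 = 1/6.
Numerically: E[X] ≈ 0.166667.

E[X] = 1296 · (1/6)^{5} = 1/6 ≈ 0.166667.


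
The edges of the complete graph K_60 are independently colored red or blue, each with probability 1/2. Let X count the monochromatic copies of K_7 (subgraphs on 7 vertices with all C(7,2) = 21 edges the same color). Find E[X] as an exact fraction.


Let X = Σ_S X_S over the C(60, 7) = 386206920 subsets S of size 7, where X_S = 1 if the K_7 on S is monochromatic.
For a fixed S, the K_7 on S has C(7, 2) = 21 edges. P[all 21 edges red] = (1/2)^21, and likewise for blue, so P[monochromatic] = 2·(1/2)^21 = 2^{1 − 21} = 1/1048576.
Summing: E[X] = C(60, 7) · 2^{1 − 21} = 386206920 · 1/1048576 = 48275865/131072.
Numerically: E[X] ≈ 368.3156.

E[X] = C(60,7)·2^(1−C(7,2)) = 48275865/131072 ≈ 368.3156.


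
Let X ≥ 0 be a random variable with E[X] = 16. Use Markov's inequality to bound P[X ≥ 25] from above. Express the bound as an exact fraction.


μ = E[X] = 16, a = 25.
Markov: P[X ≥ 25] ≤ μ/a = (16)/25 = 16/25.
Numerically: ≈ 0.640.
(Since a = 25 > μ = 16.000, the bound 16/25 is < 1 and informative.)

P[X ≥ 25] ≤ 16/25 ≈ 0.640.


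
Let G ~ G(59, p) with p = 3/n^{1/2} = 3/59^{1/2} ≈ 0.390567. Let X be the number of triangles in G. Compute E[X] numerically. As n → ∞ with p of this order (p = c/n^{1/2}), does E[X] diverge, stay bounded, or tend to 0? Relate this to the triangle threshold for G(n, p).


Number of potential triangles: C(59, 3) = 32509.
Each occurs with probability p³ ≈ (0.390567)³ ≈ 5.95779762e-02.
By linearity: E[X] = C(59, 3)·p³ ≈ 32509 · 5.95779762e-02 ≈ 1936.820429.
Since α = 1/2 < 1, p = c/n^{1/2} ≫ 1/n is above the triangle threshold p ~ 1/n. Asymptotically E[X] ~ (c³/6)·n^{3(1−α)} = (3³/6)·n^{1.5} → ∞; triangles are abundant w.h.p.

E[X] ≈ 1936.820429; in regime p = Θ(1/n^{1/2}) E[X] diverges (above the triangle threshold p ~ 1/n).


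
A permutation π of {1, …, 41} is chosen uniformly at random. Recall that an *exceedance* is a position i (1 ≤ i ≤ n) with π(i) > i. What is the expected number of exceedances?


Write X = Σ_{i=1}^{41} X_i, where X_i = 1_{π(i) > i}.
For each fixed i, π(i) is uniform over {1, …, 41} (marginal of a uniform permutation), so P[π(i) > i] = (n − i)/n. Summing: Σ_{i=1}^{41} (n − i)/n = (0 + 1 + … + 40)/41 = 41(41 − 1)/(2·41) = (41 − 1)/2.
Hence E[X] = Σ_{i=1}^{41} (41 − i)/41 = 20 ≈ 20.0000.

E[X] = 20 = 20.0000.


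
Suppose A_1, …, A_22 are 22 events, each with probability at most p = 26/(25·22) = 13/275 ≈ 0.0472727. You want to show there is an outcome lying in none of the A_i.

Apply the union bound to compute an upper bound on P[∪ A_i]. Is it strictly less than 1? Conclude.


Union bound: P[∪_{i=1}^{22} A_i] ≤ Σ_i P[A_i] ≤ 22·p = 22·(13/275) = 26/25.
Numerically: 26/25 ≈ 1.0400000.
Is 26/25 < 1? NO.
Since the bound 26/25 is ≥ 1, the union bound is uninformative here; it does NOT by itself certify existence.

22·p = 26/25 ≈ 1.0400000; existence NOT certified by the union bound.


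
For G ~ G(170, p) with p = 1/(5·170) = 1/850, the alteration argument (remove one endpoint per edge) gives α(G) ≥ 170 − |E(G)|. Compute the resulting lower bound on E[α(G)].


E[|E(G)|] = C(170, 2)·p = 14365 · (1/850) = 169/10.
E[α(G)] ≥ n − E[|E(G)|] = 170 − 169/10 = 1531/10.
Numerically: ≈ 153.100.
(This is only a lower bound; the true E[α(G)] may be larger.)

E[α(G)] ≥ 1531/10 ≈ 153.100.


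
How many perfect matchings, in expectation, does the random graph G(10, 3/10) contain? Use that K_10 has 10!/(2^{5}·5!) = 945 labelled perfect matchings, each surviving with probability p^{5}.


K_10 has 10!/(2^{5}·5!) = 945 labelled perfect matchings.
For each such perfect matching H, let X_H = 1 if all 5 edges of H are present in G. Then P[X_H = 1] = p^{5} = (3/10)^{5} = 243/100000.
Summing the indicators: E[X] = Σ_H E[X_H] = 945 · p^{5} = 945 · 243/100000 = 45927/20000.
Numerically: E[X] ≈ 2.296.

E[X] = 945 · (3/10)^{5} = 45927/20000 ≈ 2.296.


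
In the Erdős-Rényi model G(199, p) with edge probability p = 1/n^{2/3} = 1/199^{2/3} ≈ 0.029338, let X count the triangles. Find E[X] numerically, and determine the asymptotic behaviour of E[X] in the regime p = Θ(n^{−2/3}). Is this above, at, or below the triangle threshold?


Number of potential triangles: C(199, 3) = 1293699.
Each occurs with probability p³ ≈ (0.029338)³ ≈ 2.5251888e-05.
By linearity: E[X] = C(199, 3)·p³ ≈ 1293699 · 2.5251888e-05 ≈ 32.66834.
Since α = 2/3 < 1, p = c/n^{2/3} ≫ 1/n is above the triangle threshold p ~ 1/n. Asymptotically E[X] ~ (c³/6)·n^{3(1−α)} = (1³/6)·n^{1} → ∞; triangles are abundant w.h.p.

E[X] ≈ 32.66834; in regime p = Θ(1/n^{2/3}) E[X] diverges (above the triangle threshold p ~ 1/n).


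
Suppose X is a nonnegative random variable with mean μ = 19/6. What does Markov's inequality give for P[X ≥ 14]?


μ = E[X] = 19/6, a = 14.
Markov: P[X ≥ 14] ≤ μ/a = (19/6)/14 = 19/84.
Numerically: ≈ 0.2262.
(Since a = 14 > μ = 3.1667, the bound 19/84 is < 1 and informative.)

P[X ≥ 14] ≤ 19/84 ≈ 0.2262.


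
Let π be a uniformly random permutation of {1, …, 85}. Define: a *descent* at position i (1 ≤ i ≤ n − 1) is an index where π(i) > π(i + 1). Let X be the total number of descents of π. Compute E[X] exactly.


Write X = Σ X_I over i = 1, …, 84, with X_I the indicator of one descent.
There are 84 indicators.
For each fixed i, the pair (π(i), π(i+1)) is a uniformly random ordered pair of distinct values from {1, …, 85}; by symmetry P[π(i) > π(i+1)] = 1/2.
By linearity: E[X] = 84 · (1/2) = (85 − 1) · (1/2) = 42 ≈ 42.000000.

E[X] = 42 = 42.000000.


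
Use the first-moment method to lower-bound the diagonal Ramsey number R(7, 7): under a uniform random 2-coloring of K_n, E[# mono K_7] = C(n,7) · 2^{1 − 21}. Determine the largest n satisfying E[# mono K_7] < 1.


We need C(n, 7) · 2^{1 − 21} < 1, i.e. C(n, 7) < 2^{21 − 1} = 1048576.
Check values of n near the boundary:
  n = 26: C(26, 7) = 657800; 657800 < 1048576? YES
  n = 27: C(27, 7) = 888030; 888030 < 1048576? YES
  n = 28: C(28, 7) = 1184040; 1184040 < 1048576? NO
  n = 29: C(29, 7) = 1560780; 1560780 < 1048576? NO
  n = 30: C(30, 7) = 2035800; 2035800 < 1048576? NO
The largest n with C(n, 7) < 1048576 is n = 27 (where E[X] = 444015/524288 ≈ 0.846891). Hence R(7, 7) > 27, i.e. R(7, 7) ≥ 28.

Largest n = 27; hence R(7, 7) > 27.


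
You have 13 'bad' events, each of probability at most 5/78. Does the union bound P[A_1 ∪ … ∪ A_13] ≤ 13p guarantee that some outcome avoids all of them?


Union bound: P[∪_{i=1}^{13} A_i] ≤ Σ_i P[A_i] ≤ 13·p = 13·(5/78) = 5/6.
Numerically: 5/6 ≈ 0.833333.
Is 5/6 < 1? YES.
Since P[∪ A_i] ≤ 5/6 < 1, the complement has P[∩ A_i^c] ≥ 1 − 5/6 = 1/6 > 0, so some outcome avoids every A_i.

13·p = 5/6 ≈ 0.833333; existence CERTIFIED by the union bound.


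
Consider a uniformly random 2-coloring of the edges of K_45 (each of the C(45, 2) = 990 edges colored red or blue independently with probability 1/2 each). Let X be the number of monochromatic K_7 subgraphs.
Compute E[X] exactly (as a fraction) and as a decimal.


Let X = Σ_S X_S over the C(45, 7) = 45379620 subsets S of size 7, where X_S = 1 if the K_7 on S is monochromatic.
For a fixed S, the K_7 on S has C(7, 2) = 21 edges. P[all 21 edges red] = (1/2)^21, and likewise for blue, so P[monochromatic] = 2·(1/2)^21 = 2^{1 − 21} = 1/1048576.
Summing: E[X] = C(45, 7) · 2^{1 − 21} = 45379620 · 1/1048576 = 11344905/262144.
Numerically: E[X] ≈ 43.27738.

E[X] = C(45,7)·2^(1−C(7,2)) = 11344905/262144 ≈ 43.27738.


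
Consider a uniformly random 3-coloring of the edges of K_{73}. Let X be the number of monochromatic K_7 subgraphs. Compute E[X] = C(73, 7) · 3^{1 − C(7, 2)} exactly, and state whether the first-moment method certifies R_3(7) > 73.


E[X] = C(73, 7) · 3^{1 − 21} = 1629348612 · 3^{−20} = 1629348612/3486784401.
As a reduced fraction: E[X] = 543116204/1162261467 ≈ 0.4672926.
Is E[X] < 1? YES.
Since E[X] < 1, there exists a 3-coloring of K_{73} with no monochromatic K_7; hence R_3(7) > 73.

E[X] = 543116204/1162261467 ≈ 0.4672926; E[X] < 1, so R_3(7) > 73.


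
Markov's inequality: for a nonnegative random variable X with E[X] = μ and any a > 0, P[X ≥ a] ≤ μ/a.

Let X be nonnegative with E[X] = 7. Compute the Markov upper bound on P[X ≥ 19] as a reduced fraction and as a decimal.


μ = E[X] = 7, a = 19.
Markov: P[X ≥ 19] ≤ μ/a = (7)/19 = 7/19.
Numerically: ≈ 0.36842.
(Since a = 19 > μ = 7.00000, the bound 7/19 is < 1 and informative.)

P[X ≥ 19] ≤ 7/19 ≈ 0.36842.


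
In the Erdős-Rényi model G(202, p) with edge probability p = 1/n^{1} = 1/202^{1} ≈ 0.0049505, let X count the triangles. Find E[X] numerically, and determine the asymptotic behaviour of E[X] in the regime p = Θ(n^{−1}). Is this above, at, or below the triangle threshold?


Number of potential triangles: C(202, 3) = 1353400.
Each occurs with probability p³ ≈ (0.0049505)³ ≈ 1.2132377e-07.
By linearity: E[X] = C(202, 3)·p³ ≈ 1353400 · 1.2132377e-07 ≈ 0.16420.
Here α = 1, so p = 1/n is exactly at the triangle threshold p ~ 1/n. Asymptotically E[X] → c³/6 = 1³/6 = 1/6 ≈ 0.16667, a bounded constant. In this regime the triangle count is asymptotically Poisson(c³/6).

E[X] ≈ 0.16420; in regime p = Θ(1/n^{1}) E[X] stays bounded (at the triangle threshold p ~ 1/n).


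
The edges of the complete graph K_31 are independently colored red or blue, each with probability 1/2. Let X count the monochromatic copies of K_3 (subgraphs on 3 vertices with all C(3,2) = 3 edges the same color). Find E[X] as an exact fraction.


Let X = Σ_S X_S over the C(31, 3) = 4495 subsets S of size 3, where X_S = 1 if the K_3 on S is monochromatic.
For a fixed S, the K_3 on S has C(3, 2) = 3 edges. P[all 3 edges red] = (1/2)^3, and likewise for blue, so P[monochromatic] = 2·(1/2)^3 = 2^{1 − 3} = 1/4.
By linearity of expectation: E[X] = C(31, 3) · 2^{1 − 3} = 4495 · 1/4 = 4495/4.
Numerically: E[X] ≈ 1123.750.

E[X] = C(31,3)·2^(1−C(3,2)) = 4495/4 ≈ 1123.750.


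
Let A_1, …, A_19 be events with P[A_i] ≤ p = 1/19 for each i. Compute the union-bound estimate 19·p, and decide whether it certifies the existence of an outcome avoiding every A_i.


Union bound: P[∪_{i=1}^{19} A_i] ≤ Σ_i P[A_i] ≤ 19·p = 19·(1/19) = 1.
Numerically: 1 ≈ 1.0000.
Is 1 < 1? NO.
Since the bound 1 is ≥ 1, the union bound is uninformative here; it does NOT by itself certify existence.

19·p = 1 ≈ 1.0000; existence NOT certified by the union bound.


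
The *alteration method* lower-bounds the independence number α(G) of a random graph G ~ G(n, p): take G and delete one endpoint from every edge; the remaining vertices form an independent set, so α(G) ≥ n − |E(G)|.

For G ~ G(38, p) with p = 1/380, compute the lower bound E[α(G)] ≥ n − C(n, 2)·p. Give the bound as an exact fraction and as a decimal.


E[|E(G)|] = C(38, 2)·p = 703 · (1/380) = 37/20.
E[α(G)] ≥ n − E[|E(G)|] = 38 − 37/20 = 723/20.
Numerically: ≈ 36.15000.
(This is only a lower bound; the true E[α(G)] may be larger.)

E[α(G)] ≥ 723/20 ≈ 36.15000.


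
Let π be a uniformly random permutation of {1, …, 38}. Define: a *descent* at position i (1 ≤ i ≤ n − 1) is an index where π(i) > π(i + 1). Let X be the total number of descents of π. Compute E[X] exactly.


Write X = Σ X_I over i = 1, …, 37, with X_I the indicator of one descent.
There are 37 indicators.
For each fixed i, the pair (π(i), π(i+1)) is a uniformly random ordered pair of distinct values from {1, …, 38}; by symmetry P[π(i) > π(i+1)] = 1/2.
By linearity: E[X] = 37 · (1/2) = (38 − 1) · (1/2) = 37/2 ≈ 18.50000.

E[X] = 37/2 = 18.50000.


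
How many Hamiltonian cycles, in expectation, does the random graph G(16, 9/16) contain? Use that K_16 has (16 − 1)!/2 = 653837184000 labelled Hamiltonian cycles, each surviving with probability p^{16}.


K_16 has (16 − 1)!/2 = 653837184000 labelled Hamiltonian cycles.
For each such Hamiltonian cycle H, let X_H = 1 if all 16 edges of H are present in G. Then P[X_H = 1] = p^{16} = (9/16)^{16} = 1853020188851841/18446744073709551616.
Summing the indicators: E[X] = Σ_H E[X_H] = 653837184000 · p^{16} = 653837184000 · 1853020188851841/18446744073709551616 = 1183177248216831945952875/18014398509481984.
Numerically: E[X] ≈ 6.56795e+07.

E[X] = 653837184000 · (9/16)^{16} = 1183177248216831945952875/18014398509481984 ≈ 6.56795e+07.


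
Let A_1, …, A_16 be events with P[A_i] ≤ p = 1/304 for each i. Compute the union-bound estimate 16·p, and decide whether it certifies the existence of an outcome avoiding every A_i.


Union bound: P[∪_{i=1}^{16} A_i] ≤ Σ_i P[A_i] ≤ 16·p = 16·(1/304) = 1/19.
Numerically: 1/19 ≈ 0.052632.
Is 1/19 < 1? YES.
Since P[∪ A_i] ≤ 1/19 < 1, the complement has P[∩ A_i^c] ≥ 1 − 1/19 = 18/19 > 0, so some outcome avoids every A_i.

16·p = 1/19 ≈ 0.052632; existence CERTIFIED by the union bound.


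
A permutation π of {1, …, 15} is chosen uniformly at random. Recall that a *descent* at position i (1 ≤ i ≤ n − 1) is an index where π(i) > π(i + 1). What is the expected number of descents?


Write X = Σ X_I over i = 1, …, 14, with X_I the indicator of one descent.
There are 14 indicators.
For each fixed i, the pair (π(i), π(i+1)) is a uniformly random ordered pair of distinct values from {1, …, 15}; by symmetry P[π(i) > π(i+1)] = 1/2.
By linearity: E[X] = 14 · (1/2) = (15 − 1) · (1/2) = 7 ≈ 7.000.

E[X] = 7 = 7.000.


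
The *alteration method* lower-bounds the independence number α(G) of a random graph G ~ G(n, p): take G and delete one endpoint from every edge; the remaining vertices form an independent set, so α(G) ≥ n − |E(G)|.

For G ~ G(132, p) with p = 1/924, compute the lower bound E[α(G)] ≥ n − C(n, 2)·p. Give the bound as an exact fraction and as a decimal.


E[|E(G)|] = C(132, 2)·p = 8646 · (1/924) = 131/14.
E[α(G)] ≥ n − E[|E(G)|] = 132 − 131/14 = 1717/14.
Numerically: ≈ 122.6429.
(This is only a lower bound; the true E[α(G)] may be larger.)

E[α(G)] ≥ 1717/14 ≈ 122.6429.


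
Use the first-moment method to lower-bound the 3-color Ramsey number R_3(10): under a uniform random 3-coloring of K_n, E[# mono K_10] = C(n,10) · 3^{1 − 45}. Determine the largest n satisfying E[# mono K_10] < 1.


We need C(n, 10) · 3^{1 − 45} < 1, i.e. C(n, 10) < 3^{45 − 1} = 984770902183611232881.
Check values of n near the boundary:
  n = 568: C(568, 10) = 889446337783744949208; 889446337783744949208 < 984770902183611232881? YES
  n = 569: C(569, 10) = 905357721286137524328; 905357721286137524328 < 984770902183611232881? YES
  n = 570: C(570, 10) = 921524823451961408691; 921524823451961408691 < 984770902183611232881? YES
  n = 571: C(571, 10) = 937951290893172842001; 937951290893172842001 < 984770902183611232881? YES
  n = 572: C(572, 10) = 954640815642161682606; 954640815642161682606 < 984770902183611232881? YES
  n = 573: C(573, 10) = 971597135635805762226; 971597135635805762226 < 984770902183611232881? YES
  n = 574: C(574, 10) = 988824035203816502691; 988824035203816502691 < 984770902183611232881? NO
  n = 575: C(575, 10) = 1006325345561406175305; 1006325345561406175305 < 984770902183611232881? NO
  n = 576: C(576, 10) = 1024104945306307344480; 1024104945306307344480 < 984770902183611232881? NO
The largest n with C(n, 10) < 984770902183611232881 is n = 573 (where E[X] = 35985079097622435638/36472996377170786403 ≈ 0.987). Hence R_3(10) > 573, i.e. R_3(10) ≥ 574.

Largest n = 573; hence R_3(10) > 573.


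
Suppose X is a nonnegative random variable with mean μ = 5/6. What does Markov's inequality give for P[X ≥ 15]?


μ = E[X] = 5/6, a = 15.
Markov: P[X ≥ 15] ≤ μ/a = (5/6)/15 = 1/18.
Numerically: ≈ 0.055556.
(Since a = 15 > μ = 0.833333, the bound 1/18 is < 1 and informative.)

P[X ≥ 15] ≤ 1/18 ≈ 0.055556.


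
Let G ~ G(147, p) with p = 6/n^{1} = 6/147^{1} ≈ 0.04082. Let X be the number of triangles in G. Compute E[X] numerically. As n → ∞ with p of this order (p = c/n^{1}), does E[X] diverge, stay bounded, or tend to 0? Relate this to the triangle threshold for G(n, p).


Number of potential triangles: C(147, 3) = 518665.
Each occurs with probability p³ ≈ (0.04082)³ ≈ 6.799888e-05.
By linearity: E[X] = C(147, 3)·p³ ≈ 518665 · 6.799888e-05 ≈ 35.2686.
Here α = 1, so p = 6/n is exactly at the triangle threshold p ~ 1/n. Asymptotically E[X] → c³/6 = 6³/6 = 36 ≈ 36.0000, a bounded constant. In this regime the triangle count is asymptotically Poisson(c³/6).

E[X] ≈ 35.2686; in regime p = Θ(1/n^{1}) E[X] stays bounded (at the triangle threshold p ~ 1/n).


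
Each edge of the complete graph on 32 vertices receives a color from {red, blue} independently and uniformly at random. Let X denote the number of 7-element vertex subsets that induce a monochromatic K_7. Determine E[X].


Let X = Σ_S X_S over the C(32, 7) = 3365856 subsets S of size 7, where X_S = 1 if the K_7 on S is monochromatic.
For a fixed S, the K_7 on S has C(7, 2) = 21 edges. P[all 21 edges red] = (1/2)^21, and likewise for blue, so P[monochromatic] = 2·(1/2)^21 = 2^{1 − 21} = 1/1048576.
Summing: E[X] = C(32, 7) · 2^{1 − 21} = 3365856 · 1/1048576 = 105183/32768.
Numerically: E[X] ≈ 3.209930.

E[X] = C(32,7)·2^(1−C(7,2)) = 105183/32768 ≈ 3.209930.


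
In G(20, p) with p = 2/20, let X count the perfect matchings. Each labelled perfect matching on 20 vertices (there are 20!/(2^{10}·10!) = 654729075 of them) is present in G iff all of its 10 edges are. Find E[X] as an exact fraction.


K_20 has 20!/(2^{10}·10!) = 654729075 labelled perfect matchings.
For each such perfect matching H, let X_H = 1 if all 10 edges of H are present in G. Then P[X_H = 1] = p^{10} = (1/10)^{10} = 1/10000000000.
Summing the indicators: E[X] = Σ_H E[X_H] = 654729075 · p^{10} = 654729075 · 1/10000000000 = 26189163/400000000.
Numerically: E[X] ≈ 0.06547.

E[X] = 654729075 · (1/10)^{10} = 26189163/400000000 ≈ 0.06547.


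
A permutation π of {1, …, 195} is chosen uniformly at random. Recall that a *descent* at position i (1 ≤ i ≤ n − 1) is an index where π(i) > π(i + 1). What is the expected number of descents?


Write X = Σ X_I over i = 1, …, 194, with X_I the indicator of one descent.
There are 194 indicators.
For each fixed i, the pair (π(i), π(i+1)) is a uniformly random ordered pair of distinct values from {1, …, 195}; by symmetry P[π(i) > π(i+1)] = 1/2.
By linearity: E[X] = 194 · (1/2) = (195 − 1) · (1/2) = 97 ≈ 97.00000.

E[X] = 97 = 97.00000.


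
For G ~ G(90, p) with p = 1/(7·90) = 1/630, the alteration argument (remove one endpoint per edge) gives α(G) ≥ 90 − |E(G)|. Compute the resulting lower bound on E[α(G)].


E[|E(G)|] = C(90, 2)·p = 4005 · (1/630) = 89/14.
E[α(G)] ≥ n − E[|E(G)|] = 90 − 89/14 = 1171/14.
Numerically: ≈ 83.643.
(This is only a lower bound; the true E[α(G)] may be larger.)

E[α(G)] ≥ 1171/14 ≈ 83.643.


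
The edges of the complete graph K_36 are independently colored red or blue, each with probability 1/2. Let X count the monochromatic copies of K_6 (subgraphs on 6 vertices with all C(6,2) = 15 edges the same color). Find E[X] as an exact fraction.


Let X = Σ_S X_S over the C(36, 6) = 1947792 subsets S of size 6, where X_S = 1 if the K_6 on S is monochromatic.
For a fixed S, the K_6 on S has C(6, 2) = 15 edges. P[all 15 edges red] = (1/2)^15, and likewise for blue, so P[monochromatic] = 2·(1/2)^15 = 2^{1 − 15} = 1/16384.
Summing: E[X] = C(36, 6) · 2^{1 − 15} = 1947792 · 1/16384 = 121737/1024.
Numerically: E[X] ≈ 118.88379.

E[X] = C(36,6)·2^(1−C(6,2)) = 121737/1024 ≈ 118.88379.


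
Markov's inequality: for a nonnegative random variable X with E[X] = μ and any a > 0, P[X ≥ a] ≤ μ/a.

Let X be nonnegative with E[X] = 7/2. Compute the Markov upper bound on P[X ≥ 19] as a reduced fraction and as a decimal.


μ = E[X] = 7/2, a = 19.
Markov: P[X ≥ 19] ≤ μ/a = (7/2)/19 = 7/38.
Numerically: ≈ 0.184211.
(Since a = 19 > μ = 3.500000, the bound 7/38 is < 1 and informative.)

P[X ≥ 19] ≤ 7/38 ≈ 0.184211.


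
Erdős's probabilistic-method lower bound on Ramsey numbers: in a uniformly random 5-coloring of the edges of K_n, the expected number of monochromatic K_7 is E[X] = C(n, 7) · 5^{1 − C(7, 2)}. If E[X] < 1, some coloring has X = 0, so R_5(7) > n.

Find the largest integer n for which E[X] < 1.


We need C(n, 7) · 5^{1 − 21} < 1, i.e. C(n, 7) < 5^{21 − 1} = 95367431640625.
Check values of n near the boundary:
  n = 334: C(334, 7) = 86359460961576; 86359460961576 < 95367431640625? YES
  n = 335: C(335, 7) = 88202498238195; 88202498238195 < 95367431640625? YES
  n = 336: C(336, 7) = 90079147136880; 90079147136880 < 95367431640625? YES
  n = 337: C(337, 7) = 91989916924632; 91989916924632 < 95367431640625? YES
  n = 338: C(338, 7) = 93935323022736; 93935323022736 < 95367431640625? YES
  n = 339: C(339, 7) = 95915887062372; 95915887062372 < 95367431640625? NO
  n = 340: C(340, 7) = 97932136940560; 97932136940560 < 95367431640625? NO
The largest n with C(n, 7) < 95367431640625 is n = 338 (where E[X] = 93935323022736/95367431640625 ≈ 0.9850). Hence R_5(7) > 338, i.e. R_5(7) ≥ 339.

Largest n = 338; hence R_5(7) > 338.


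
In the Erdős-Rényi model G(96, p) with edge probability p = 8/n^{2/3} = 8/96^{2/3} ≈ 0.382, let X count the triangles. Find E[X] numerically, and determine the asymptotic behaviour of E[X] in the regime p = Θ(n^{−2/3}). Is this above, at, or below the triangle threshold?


Number of potential triangles: C(96, 3) = 142880.
Each occurs with probability p³ ≈ (0.382)³ ≈ 5.55556e-02.
By linearity: E[X] = C(96, 3)·p³ ≈ 142880 · 5.55556e-02 ≈ 7937.778.
Since α = 2/3 < 1, p = c/n^{2/3} ≫ 1/n is above the triangle threshold p ~ 1/n. Asymptotically E[X] ~ (c³/6)·n^{3(1−α)} = (8³/6)·n^{1} → ∞; triangles are abundant w.h.p.

E[X] ≈ 7937.778; in regime p = Θ(1/n^{2/3}) E[X] diverges (above the triangle threshold p ~ 1/n).


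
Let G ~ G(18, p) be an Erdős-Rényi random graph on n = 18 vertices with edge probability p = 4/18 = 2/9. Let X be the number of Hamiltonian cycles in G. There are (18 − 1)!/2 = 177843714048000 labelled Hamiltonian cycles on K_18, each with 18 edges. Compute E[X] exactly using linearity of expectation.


K_18 has (18 − 1)!/2 = 177843714048000 labelled Hamiltonian cycles.
For each such Hamiltonian cycle H, let X_H = 1 if all 18 edges of H are present in G. Then P[X_H = 1] = p^{18} = (2/9)^{18} = 262144/150094635296999121.
By linearity of expectation: E[X] = Σ_H E[X_H] = 177843714048000 · p^{18} = 177843714048000 · 262144/150094635296999121 = 63951526166528000/205891132094649.
Numerically: E[X] ≈ 310.6.

E[X] = 177843714048000 · (2/9)^{18} = 63951526166528000/205891132094649 ≈ 310.6.


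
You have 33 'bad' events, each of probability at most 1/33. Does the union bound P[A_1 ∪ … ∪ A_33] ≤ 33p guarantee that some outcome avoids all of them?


Union bound: P[∪_{i=1}^{33} A_i] ≤ Σ_i P[A_i] ≤ 33·p = 33·(1/33) = 1.
Numerically: 1 ≈ 1.0000.
Is 1 < 1? NO.
Since the bound 1 is ≥ 1, the union bound is uninformative here; it does NOT by itself certify existence.

33·p = 1 ≈ 1.0000; existence NOT certified by the union bound.


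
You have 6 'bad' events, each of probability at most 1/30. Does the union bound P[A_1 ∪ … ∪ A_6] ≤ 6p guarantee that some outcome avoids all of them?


Union bound: P[∪_{i=1}^{6} A_i] ≤ Σ_i P[A_i] ≤ 6·p = 6·(1/30) = 1/5.
Numerically: 1/5 ≈ 0.2000.
Is 1/5 < 1? YES.
Since P[∪ A_i] ≤ 1/5 < 1, the complement has P[∩ A_i^c] ≥ 1 − 1/5 = 4/5 > 0, so some outcome avoids every A_i.

6·p = 1/5 ≈ 0.2000; existence CERTIFIED by the union bound.


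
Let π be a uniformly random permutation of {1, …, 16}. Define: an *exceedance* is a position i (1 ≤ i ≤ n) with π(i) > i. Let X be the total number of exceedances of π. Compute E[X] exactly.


Write X = Σ_{i=1}^{16} X_i, where X_i = 1_{π(i) > i}.
For each fixed i, π(i) is uniform over {1, …, 16} (marginal of a uniform permutation), so P[π(i) > i] = (n − i)/n. Summing: Σ_{i=1}^{16} (n − i)/n = (0 + 1 + … + 15)/16 = 16(16 − 1)/(2·16) = (16 − 1)/2.
Hence E[X] = Σ_{i=1}^{16} (16 − i)/16 = 15/2 ≈ 7.50000.

E[X] = 15/2 = 7.50000.


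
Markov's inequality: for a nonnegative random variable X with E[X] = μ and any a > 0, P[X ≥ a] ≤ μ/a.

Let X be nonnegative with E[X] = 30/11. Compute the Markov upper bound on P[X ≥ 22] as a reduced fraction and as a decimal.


μ = E[X] = 30/11, a = 22.
Markov: P[X ≥ 22] ≤ μ/a = (30/11)/22 = 15/121.
Numerically: ≈ 0.1240.
(Since a = 22 > μ = 2.7273, the bound 15/121 is < 1 and informative.)

P[X ≥ 22] ≤ 15/121 ≈ 0.1240.


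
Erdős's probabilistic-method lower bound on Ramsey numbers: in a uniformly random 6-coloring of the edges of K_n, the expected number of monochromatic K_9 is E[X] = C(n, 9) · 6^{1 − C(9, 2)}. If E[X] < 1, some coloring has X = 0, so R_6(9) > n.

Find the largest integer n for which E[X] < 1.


We need C(n, 9) · 6^{1 − 36} < 1, i.e. C(n, 9) < 6^{36 − 1} = 1719070799748422591028658176.
Check values of n near the boundary:
  n = 4403: C(4403, 9) = 1699894433046281918452233150; 1699894433046281918452233150 < 1719070799748422591028658176? YES
  n = 4404: C(4404, 9) = 1703375445537161676647015880; 1703375445537161676647015880 < 1719070799748422591028658176? YES
  n = 4405: C(4405, 9) = 1706862792900636302463627150; 1706862792900636302463627150 < 1719070799748422591028658176? YES
  n = 4406: C(4406, 9) = 1710356485221788389505285700; 1710356485221788389505285700 < 1719070799748422591028658176? YES
  n = 4407: C(4407, 9) = 1713856532599459170657070050; 1713856532599459170657070050 < 1719070799748422591028658176? YES
  n = 4408: C(4408, 9) = 1717362945146264156457459600; 1717362945146264156457459600 < 1719070799748422591028658176? YES
  n = 4409: C(4409, 9) = 1720875732988608787686577131; 1720875732988608787686577131 < 1719070799748422591028658176? NO
  n = 4410: C(4410, 9) = 1724394906266704102180823710; 1724394906266704102180823710 < 1719070799748422591028658176? NO
The largest n with C(n, 9) < 1719070799748422591028658176 is n = 4408 (where E[X] = 35778394690547169926197075/35813974994758803979763712 ≈ 0.99901). Hence R_6(9) > 4408, i.e. R_6(9) ≥ 4409.

Largest n = 4408; hence R_6(9) > 4408.


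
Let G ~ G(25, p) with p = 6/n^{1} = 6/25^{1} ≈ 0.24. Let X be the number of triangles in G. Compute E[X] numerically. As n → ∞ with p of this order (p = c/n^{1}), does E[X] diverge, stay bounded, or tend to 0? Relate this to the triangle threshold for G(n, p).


Number of potential triangles: C(25, 3) = 2300.
Each occurs with probability p³ ≈ (0.24)³ ≈ 1.38240e-02.
By linearity: E[X] = C(25, 3)·p³ ≈ 2300 · 1.38240e-02 ≈ 31.795.
Here α = 1, so p = 6/n is exactly at the triangle threshold p ~ 1/n. Asymptotically E[X] → c³/6 = 6³/6 = 36 ≈ 36.000, a bounded constant. In this regime the triangle count is asymptotically Poisson(c³/6).

E[X] ≈ 31.795; in regime p = Θ(1/n^{1}) E[X] stays bounded (at the triangle threshold p ~ 1/n).


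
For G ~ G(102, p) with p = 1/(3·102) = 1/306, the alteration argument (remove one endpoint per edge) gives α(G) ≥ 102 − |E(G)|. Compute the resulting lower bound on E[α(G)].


E[|E(G)|] = C(102, 2)·p = 5151 · (1/306) = 101/6.
E[α(G)] ≥ n − E[|E(G)|] = 102 − 101/6 = 511/6.
Numerically: ≈ 85.16667.
(This is only a lower bound; the true E[α(G)] may be larger.)

E[α(G)] ≥ 511/6 ≈ 85.16667.


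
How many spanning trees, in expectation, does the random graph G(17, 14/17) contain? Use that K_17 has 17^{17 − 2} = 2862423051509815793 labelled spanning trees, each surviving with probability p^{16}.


K_17 has 17^{17 − 2} = 2862423051509815793 labelled spanning trees.
For each such spanning tree H, let X_H = 1 if all 16 edges of H are present in G. Then P[X_H = 1] = p^{16} = (14/17)^{16} = 2177953337809371136/48661191875666868481.
Summing the indicators: E[X] = Σ_H E[X_H] = 2862423051509815793 · p^{16} = 2862423051509815793 · 2177953337809371136/48661191875666868481 = 2177953337809371136/17.
Numerically: E[X] ≈ 1.28e+17.

E[X] = 2862423051509815793 · (14/17)^{16} = 2177953337809371136/17 ≈ 1.28e+17.


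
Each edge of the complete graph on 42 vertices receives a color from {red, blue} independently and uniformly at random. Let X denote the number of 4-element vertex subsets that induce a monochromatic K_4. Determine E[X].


Let X = Σ_S X_S over the C(42, 4) = 111930 subsets S of size 4, where X_S = 1 if the K_4 on S is monochromatic.
For a fixed S, the K_4 on S has C(4, 2) = 6 edges. P[all 6 edges red] = (1/2)^6, and likewise for blue, so P[monochromatic] = 2·(1/2)^6 = 2^{1 − 6} = 1/32.
By linearity of expectation: E[X] = C(42, 4) · 2^{1 − 6} = 111930 · 1/32 = 55965/16.
Numerically: E[X] ≈ 3497.81250.

E[X] = C(42,4)·2^(1−C(4,2)) = 55965/16 ≈ 3497.81250.


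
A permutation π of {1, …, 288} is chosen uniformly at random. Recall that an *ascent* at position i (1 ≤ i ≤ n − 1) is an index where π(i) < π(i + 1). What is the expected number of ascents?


Write X = Σ X_I over i = 1, …, 287, with X_I the indicator of one ascent.
There are 287 indicators.
For each fixed i, the pair (π(i), π(i+1)) is a uniformly random ordered pair of distinct values from {1, …, 288}; by symmetry P[π(i) < π(i+1)] = 1/2.
By linearity: E[X] = 287 · (1/2) = (288 − 1) · (1/2) = 287/2 ≈ 143.5000.

E[X] = 287/2 = 143.5000.


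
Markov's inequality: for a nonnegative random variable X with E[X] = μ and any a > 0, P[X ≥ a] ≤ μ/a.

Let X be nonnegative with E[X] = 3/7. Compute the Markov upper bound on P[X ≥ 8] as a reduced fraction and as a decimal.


μ = E[X] = 3/7, a = 8.
Markov: P[X ≥ 8] ≤ μ/a = (3/7)/8 = 3/56.
Numerically: ≈ 0.054.
(Since a = 8 > μ = 0.429, the bound 3/56 is < 1 and informative.)

P[X ≥ 8] ≤ 3/56 ≈ 0.054.


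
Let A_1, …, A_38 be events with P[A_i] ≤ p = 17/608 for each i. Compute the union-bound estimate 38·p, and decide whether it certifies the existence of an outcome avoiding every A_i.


Union bound: P[∪_{i=1}^{38} A_i] ≤ Σ_i P[A_i] ≤ 38·p = 38·(17/608) = 17/16.
Numerically: 17/16 ≈ 1.062.
Is 17/16 < 1? NO.
Since the bound 17/16 is ≥ 1, the union bound is uninformative here; it does NOT by itself certify existence.

38·p = 17/16 ≈ 1.062; existence NOT certified by the union bound.


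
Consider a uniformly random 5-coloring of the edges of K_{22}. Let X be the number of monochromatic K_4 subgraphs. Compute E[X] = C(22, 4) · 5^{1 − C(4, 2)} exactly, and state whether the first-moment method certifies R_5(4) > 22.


E[X] = C(22, 4) · 5^{1 − 6} = 7315 · 5^{−5} = 7315/3125.
As a reduced fraction: E[X] = 1463/625 ≈ 2.3408000.
Is E[X] < 1? NO.
Since E[X] ≥ 1, the first-moment bound is inconclusive at n = 22; it does NOT by itself certify R_5(4) > 22.

E[X] = 1463/625 ≈ 2.3408000; E[X] ≥ 1; first-moment method inconclusive here.


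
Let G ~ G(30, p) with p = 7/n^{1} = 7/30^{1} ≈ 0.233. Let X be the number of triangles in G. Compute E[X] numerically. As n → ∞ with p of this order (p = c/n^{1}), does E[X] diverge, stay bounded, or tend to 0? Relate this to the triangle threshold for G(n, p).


Number of potential triangles: C(30, 3) = 4060.
Each occurs with probability p³ ≈ (0.233)³ ≈ 1.27037e-02.
By linearity: E[X] = C(30, 3)·p³ ≈ 4060 · 1.27037e-02 ≈ 51.577.
Here α = 1, so p = 7/n is exactly at the triangle threshold p ~ 1/n. Asymptotically E[X] → c³/6 = 7³/6 = 343/6 ≈ 57.167, a bounded constant. In this regime the triangle count is asymptotically Poisson(c³/6).

E[X] ≈ 51.577; in regime p = Θ(1/n^{1}) E[X] stays bounded (at the triangle threshold p ~ 1/n).


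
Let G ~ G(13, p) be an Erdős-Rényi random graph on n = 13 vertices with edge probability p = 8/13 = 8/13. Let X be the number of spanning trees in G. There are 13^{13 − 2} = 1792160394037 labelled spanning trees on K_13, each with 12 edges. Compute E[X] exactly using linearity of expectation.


K_13 has 13^{13 − 2} = 1792160394037 labelled spanning trees.
For each such spanning tree H, let X_H = 1 if all 12 edges of H are present in G. Then P[X_H = 1] = p^{12} = (8/13)^{12} = 68719476736/23298085122481.
Summing the indicators: E[X] = Σ_H E[X_H] = 1792160394037 · p^{12} = 1792160394037 · 68719476736/23298085122481 = 68719476736/13.
Numerically: E[X] ≈ 5.2861e+09.

E[X] = 1792160394037 · (8/13)^{12} = 68719476736/13 ≈ 5.2861e+09.


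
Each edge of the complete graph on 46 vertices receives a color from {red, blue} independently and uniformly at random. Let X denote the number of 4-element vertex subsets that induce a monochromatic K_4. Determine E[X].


Let X = Σ_S X_S over the C(46, 4) = 163185 subsets S of size 4, where X_S = 1 if the K_4 on S is monochromatic.
For a fixed S, the K_4 on S has C(4, 2) = 6 edges. P[all 6 edges red] = (1/2)^6, and likewise for blue, so P[monochromatic] = 2·(1/2)^6 = 2^{1 − 6} = 1/32.
By linearity of expectation: E[X] = C(46, 4) · 2^{1 − 6} = 163185 · 1/32 = 163185/32.
Numerically: E[X] ≈ 5099.5312.

E[X] = C(46,4)·2^(1−C(4,2)) = 163185/32 ≈ 5099.5312.


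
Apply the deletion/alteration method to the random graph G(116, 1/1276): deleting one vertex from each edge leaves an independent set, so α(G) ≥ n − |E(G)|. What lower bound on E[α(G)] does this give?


E[|E(G)|] = C(116, 2)·p = 6670 · (1/1276) = 115/22.
E[α(G)] ≥ n − E[|E(G)|] = 116 − 115/22 = 2437/22.
Numerically: ≈ 110.773.
(This is only a lower bound; the true E[α(G)] may be larger.)

E[α(G)] ≥ 2437/22 ≈ 110.773.


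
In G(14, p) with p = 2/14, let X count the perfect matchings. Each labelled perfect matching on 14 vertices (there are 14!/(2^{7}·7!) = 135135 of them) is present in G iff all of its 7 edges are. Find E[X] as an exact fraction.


K_14 has 14!/(2^{7}·7!) = 135135 labelled perfect matchings.
For each such perfect matching H, let X_H = 1 if all 7 edges of H are present in G. Then P[X_H = 1] = p^{7} = (1/7)^{7} = 1/823543.
By linearity of expectation: E[X] = Σ_H E[X_H] = 135135 · p^{7} = 135135 · 1/823543 = 19305/117649.
Numerically: E[X] ≈ 0.164.

E[X] = 135135 · (1/7)^{7} = 19305/117649 ≈ 0.164.


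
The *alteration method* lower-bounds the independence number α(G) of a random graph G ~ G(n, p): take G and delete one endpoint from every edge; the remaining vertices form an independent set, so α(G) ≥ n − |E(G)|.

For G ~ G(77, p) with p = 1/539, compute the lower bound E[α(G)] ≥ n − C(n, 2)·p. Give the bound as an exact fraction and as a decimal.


E[|E(G)|] = C(77, 2)·p = 2926 · (1/539) = 38/7.
E[α(G)] ≥ n − E[|E(G)|] = 77 − 38/7 = 501/7.
Numerically: ≈ 71.5714.
(This is only a lower bound; the true E[α(G)] may be larger.)

E[α(G)] ≥ 501/7 ≈ 71.5714.


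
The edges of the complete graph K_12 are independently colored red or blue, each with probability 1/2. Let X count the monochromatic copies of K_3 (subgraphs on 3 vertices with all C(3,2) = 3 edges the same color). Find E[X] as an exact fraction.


Let X = Σ_S X_S over the C(12, 3) = 220 subsets S of size 3, where X_S = 1 if the K_3 on S is monochromatic.
For a fixed S, the K_3 on S has C(3, 2) = 3 edges. P[all 3 edges red] = (1/2)^3, and likewise for blue, so P[monochromatic] = 2·(1/2)^3 = 2^{1 − 3} = 1/4.
By linearity of expectation: E[X] = C(12, 3) · 2^{1 − 3} = 220 · 1/4 = 55.
Numerically: E[X] ≈ 55.00000.

E[X] = C(12,3)·2^(1−C(3,2)) = 55 ≈ 55.00000.


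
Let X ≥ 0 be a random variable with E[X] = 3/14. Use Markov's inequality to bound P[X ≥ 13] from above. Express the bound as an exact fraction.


μ = E[X] = 3/14, a = 13.
Markov: P[X ≥ 13] ≤ μ/a = (3/14)/13 = 3/182.
Numerically: ≈ 0.01648.
(Since a = 13 > μ = 0.21429, the bound 3/182 is < 1 and informative.)

P[X ≥ 13] ≤ 3/182 ≈ 0.01648.
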